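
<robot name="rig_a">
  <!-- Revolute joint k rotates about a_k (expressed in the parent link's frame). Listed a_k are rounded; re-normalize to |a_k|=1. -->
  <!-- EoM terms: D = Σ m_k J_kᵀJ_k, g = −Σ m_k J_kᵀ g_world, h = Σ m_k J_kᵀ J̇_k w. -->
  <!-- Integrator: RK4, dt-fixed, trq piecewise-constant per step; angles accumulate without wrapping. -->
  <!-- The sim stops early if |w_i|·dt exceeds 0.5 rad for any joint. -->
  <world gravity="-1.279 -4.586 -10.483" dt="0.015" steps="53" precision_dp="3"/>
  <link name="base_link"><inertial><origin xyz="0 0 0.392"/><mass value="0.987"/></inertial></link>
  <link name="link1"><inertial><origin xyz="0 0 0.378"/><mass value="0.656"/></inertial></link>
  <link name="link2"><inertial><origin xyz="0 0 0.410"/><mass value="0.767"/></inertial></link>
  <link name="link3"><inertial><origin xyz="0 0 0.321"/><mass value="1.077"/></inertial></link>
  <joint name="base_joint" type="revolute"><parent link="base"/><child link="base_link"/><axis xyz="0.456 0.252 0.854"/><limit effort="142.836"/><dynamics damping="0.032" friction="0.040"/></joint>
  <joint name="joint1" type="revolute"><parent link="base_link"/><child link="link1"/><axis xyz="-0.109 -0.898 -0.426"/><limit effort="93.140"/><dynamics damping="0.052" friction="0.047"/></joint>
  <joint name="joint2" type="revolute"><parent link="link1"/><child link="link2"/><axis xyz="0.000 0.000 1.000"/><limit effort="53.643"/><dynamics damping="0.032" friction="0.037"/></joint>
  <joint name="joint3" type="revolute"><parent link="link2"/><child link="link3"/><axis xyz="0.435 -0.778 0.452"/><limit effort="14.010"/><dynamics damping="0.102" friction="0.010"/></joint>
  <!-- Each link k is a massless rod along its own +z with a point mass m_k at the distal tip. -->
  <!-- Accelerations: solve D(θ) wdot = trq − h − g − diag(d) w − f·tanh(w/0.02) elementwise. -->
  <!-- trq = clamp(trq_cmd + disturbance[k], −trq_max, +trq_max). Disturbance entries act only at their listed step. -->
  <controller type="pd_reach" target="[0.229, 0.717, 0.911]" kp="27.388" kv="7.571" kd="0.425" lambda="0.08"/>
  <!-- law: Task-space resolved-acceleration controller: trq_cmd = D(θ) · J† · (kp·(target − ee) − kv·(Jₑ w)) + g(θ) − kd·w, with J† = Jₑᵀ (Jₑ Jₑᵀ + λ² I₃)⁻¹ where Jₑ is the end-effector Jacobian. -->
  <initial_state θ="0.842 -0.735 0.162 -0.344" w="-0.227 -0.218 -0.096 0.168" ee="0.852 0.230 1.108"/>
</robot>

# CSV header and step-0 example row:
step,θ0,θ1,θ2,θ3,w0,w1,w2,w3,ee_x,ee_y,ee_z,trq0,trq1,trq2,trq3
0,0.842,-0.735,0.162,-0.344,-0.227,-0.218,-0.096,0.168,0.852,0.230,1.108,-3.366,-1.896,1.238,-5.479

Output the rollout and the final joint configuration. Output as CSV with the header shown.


step,θ0,θ1,θ2,θ3,w0,w1,w2,w3,ee_x,ee_y,ee_z,trq0,trq1,trq2,trq3
1,0.835,-0.738,0.163,-0.351,-0.679,-0.202,0.216,-1.114,0.851,0.233,1.106,-3.089,-0.835,1.093,-4.308
2,0.822,-0.741,0.168,-0.375,-1.055,-0.190,0.428,-2.120,0.848,0.238,1.104,-2.700,0.185,1.069,-3.296
3,0.804,-0.744,0.176,-0.413,-1.327,-0.178,0.706,-2.887,0.842,0.245,1.101,-2.204,0.979,1.067,-2.423
4,0.783,-0.746,0.189,-0.460,-1.477,-0.155,0.982,-3.462,0.835,0.254,1.097,-1.633,1.472,1.105,-1.671
5,0.761,-0.748,0.206,-0.515,-1.507,-0.124,1.243,-3.865,0.826,0.263,1.093,-1.031,1.643,1.174,-1.026
6,0.739,-0.750,0.227,-0.575,-1.433,-0.095,1.478,-4.115,0.817,0.273,1.087,-0.449,1.550,1.268,-0.480
7,0.719,-0.751,0.251,-0.638,-1.277,-0.075,1.681,-4.232,0.806,0.282,1.081,0.066,1.290,1.376,-0.019
8,0.701,-0.753,0.277,-0.701,-1.066,-0.070,1.850,-4.242,0.795,0.292,1.075,0.493,0.954,1.488,0.371
9,0.687,-0.754,0.306,-0.764,-0.821,-0.082,1.985,-4.172,0.784,0.302,1.068,0.829,0.602,1.592,0.700
10,0.676,-0.755,0.337,-0.826,-0.558,-0.111,2.089,-4.046,0.772,0.312,1.060,1.083,0.266,1.683,0.981
11,0.670,-0.757,0.369,-0.885,-0.289,-0.155,2.164,-3.883,0.760,0.322,1.053,1.271,-0.042,1.757,1.222
12,0.668,-0.760,0.402,-0.942,-0.019,-0.213,2.212,-3.697,0.747,0.331,1.046,1.407,-0.319,1.811,1.429
13,0.669,-0.764,0.435,-0.996,0.233,-0.286,2.243,-3.495,0.735,0.341,1.038,1.510,-0.562,1.844,1.607
14,0.675,-0.769,0.469,-1.047,0.482,-0.367,2.248,-3.287,0.722,0.351,1.031,1.583,-0.771,1.863,1.761
15,0.684,-0.775,0.503,-1.094,0.730,-0.453,2.223,-3.076,0.710,0.360,1.023,1.631,-0.950,1.871,1.895
16,0.697,-0.782,0.536,-1.139,0.976,-0.540,2.169,-2.863,0.698,0.370,1.016,1.658,-1.094,1.874,2.010
17,0.713,-0.791,0.568,-1.180,1.222,-0.629,2.085,-2.649,0.685,0.380,1.009,1.664,-1.196,1.873,2.107
18,0.733,-0.801,0.598,-1.218,1.465,-0.716,1.973,-2.433,0.673,0.390,1.002,1.649,-1.246,1.873,2.190
19,0.757,-0.812,0.627,-1.253,1.702,-0.800,1.831,-2.213,0.661,0.400,0.995,1.611,-1.229,1.876,2.257
20,0.784,-0.825,0.653,-1.284,1.930,-0.880,1.663,-1.988,0.649,0.410,0.988,1.547,-1.132,1.885,2.312
21,0.815,-0.839,0.676,-1.313,2.142,-0.956,1.472,-1.758,0.637,0.421,0.981,1.456,-0.939,1.901,2.355
22,0.848,-0.854,0.697,-1.337,2.330,-1.028,1.265,-1.524,0.625,0.431,0.975,1.339,-0.640,1.923,2.388
23,0.884,-0.870,0.714,-1.358,2.486,-1.095,1.050,-1.287,0.613,0.443,0.968,1.200,-0.232,1.951,2.413
24,0.923,-0.887,0.728,-1.376,2.600,-1.159,0.836,-1.050,0.601,0.454,0.962,1.045,0.281,1.984,2.433
25,0.962,-0.904,0.739,-1.390,2.665,-1.220,0.634,-0.817,0.589,0.466,0.957,0.884,0.885,2.018,2.449
26,1.002,-0.923,0.748,-1.400,2.678,-1.279,0.453,-0.591,0.576,0.478,0.951,0.727,1.557,2.051,2.465
27,1.042,-0.943,0.753,-1.408,2.638,-1.336,0.302,-0.379,0.563,0.490,0.946,0.586,2.273,2.081,2.482
28,1.081,-0.963,0.757,-1.412,2.550,-1.390,0.182,-0.184,0.550,0.502,0.941,0.467,3.005,2.108,2.502
29,1.119,-0.984,0.759,-1.413,2.423,-1.440,0.096,-0.009,0.536,0.515,0.937,0.377,3.727,2.131,2.526
30,1.154,-1.006,0.760,-1.412,2.268,-1.483,0.040,0.140,0.522,0.527,0.933,0.317,4.420,2.152,2.557
31,1.187,-1.029,0.760,-1.409,2.091,-1.520,0.017,0.264,0.508,0.539,0.929,0.285,5.067,2.166,2.592
32,1.217,-1.052,0.760,-1.404,1.907,-1.548,0.015,0.367,0.494,0.551,0.925,0.278,5.663,2.178,2.629
33,1.244,-1.075,0.760,-1.398,1.729,-1.563,0.019,0.451,0.480,0.562,0.922,0.289,6.208,2.195,2.665
34,1.269,-1.098,0.760,-1.391,1.563,-1.566,0.024,0.518,0.465,0.573,0.918,0.313,6.702,2.219,2.700
35,1.291,-1.122,0.761,-1.383,1.411,-1.557,0.029,0.570,0.451,0.584,0.915,0.346,7.148,2.246,2.732
36,1.311,-1.145,0.761,-1.374,1.273,-1.537,0.034,0.609,0.437,0.594,0.912,0.386,7.545,2.275,2.761
37,1.330,-1.168,0.762,-1.365,1.149,-1.509,0.039,0.636,0.423,0.603,0.909,0.431,7.897,2.304,2.787
38,1.346,-1.190,0.762,-1.355,1.039,-1.473,0.043,0.654,0.409,0.612,0.906,0.477,8.205,2.332,2.808
39,1.361,-1.212,0.763,-1.345,0.940,-1.430,0.047,0.664,0.396,0.621,0.904,0.526,8.471,2.358,2.824
40,1.374,-1.233,0.763,-1.335,0.853,-1.382,0.051,0.667,0.382,0.628,0.901,0.574,8.699,2.381,2.836
41,1.387,-1.253,0.764,-1.325,0.776,-1.329,0.054,0.664,0.370,0.636,0.899,0.623,8.890,2.400,2.843
42,1.398,-1.273,0.765,-1.315,0.707,-1.274,0.057,0.656,0.358,0.642,0.896,0.672,9.047,2.416,2.846
43,1.408,-1.292,0.766,-1.305,0.647,-1.216,0.059,0.645,0.346,0.649,0.894,0.720,9.172,2.427,2.844
44,1.417,-1.309,0.767,-1.296,0.594,-1.156,0.061,0.630,0.335,0.655,0.892,0.768,9.267,2.434,2.839
45,1.426,-1.326,0.768,-1.286,0.546,-1.096,0.063,0.613,0.324,0.660,0.890,0.816,9.334,2.437,2.830
46,1.434,-1.342,0.769,-1.277,0.504,-1.035,0.064,0.595,0.314,0.665,0.888,0.864,9.376,2.435,2.817
47,1.441,-1.357,0.770,-1.269,0.467,-0.974,0.065,0.575,0.304,0.669,0.886,0.911,9.394,2.430,2.802
48,1.448,-1.371,0.770,-1.260,0.434,-0.913,0.066,0.554,0.295,0.673,0.885,0.958,9.391,2.422,2.785
49,1.454,-1.385,0.771,-1.252,0.404,-0.854,0.067,0.532,0.287,0.677,0.883,1.005,9.368,2.410,2.765
50,1.460,-1.397,0.772,-1.244,0.378,-0.796,0.067,0.511,0.279,0.680,0.882,1.052,9.328,2.395,2.743
51,1.465,-1.409,0.773,-1.237,0.354,-0.739,0.067,0.489,0.271,0.683,0.881,1.099,9.271,2.377,2.719
52,1.470,-1.419,0.774,-1.229,0.332,-0.684,0.067,0.468,0.264,0.686,0.880,1.146,9.201,2.357,2.694
53,1.475,-1.429,0.775,-1.223,0.313,-0.630,0.066,0.447,0.258,0.689,0.879,,,,
# final θ (rad): 1.475 -1.429 0.775 -1.223


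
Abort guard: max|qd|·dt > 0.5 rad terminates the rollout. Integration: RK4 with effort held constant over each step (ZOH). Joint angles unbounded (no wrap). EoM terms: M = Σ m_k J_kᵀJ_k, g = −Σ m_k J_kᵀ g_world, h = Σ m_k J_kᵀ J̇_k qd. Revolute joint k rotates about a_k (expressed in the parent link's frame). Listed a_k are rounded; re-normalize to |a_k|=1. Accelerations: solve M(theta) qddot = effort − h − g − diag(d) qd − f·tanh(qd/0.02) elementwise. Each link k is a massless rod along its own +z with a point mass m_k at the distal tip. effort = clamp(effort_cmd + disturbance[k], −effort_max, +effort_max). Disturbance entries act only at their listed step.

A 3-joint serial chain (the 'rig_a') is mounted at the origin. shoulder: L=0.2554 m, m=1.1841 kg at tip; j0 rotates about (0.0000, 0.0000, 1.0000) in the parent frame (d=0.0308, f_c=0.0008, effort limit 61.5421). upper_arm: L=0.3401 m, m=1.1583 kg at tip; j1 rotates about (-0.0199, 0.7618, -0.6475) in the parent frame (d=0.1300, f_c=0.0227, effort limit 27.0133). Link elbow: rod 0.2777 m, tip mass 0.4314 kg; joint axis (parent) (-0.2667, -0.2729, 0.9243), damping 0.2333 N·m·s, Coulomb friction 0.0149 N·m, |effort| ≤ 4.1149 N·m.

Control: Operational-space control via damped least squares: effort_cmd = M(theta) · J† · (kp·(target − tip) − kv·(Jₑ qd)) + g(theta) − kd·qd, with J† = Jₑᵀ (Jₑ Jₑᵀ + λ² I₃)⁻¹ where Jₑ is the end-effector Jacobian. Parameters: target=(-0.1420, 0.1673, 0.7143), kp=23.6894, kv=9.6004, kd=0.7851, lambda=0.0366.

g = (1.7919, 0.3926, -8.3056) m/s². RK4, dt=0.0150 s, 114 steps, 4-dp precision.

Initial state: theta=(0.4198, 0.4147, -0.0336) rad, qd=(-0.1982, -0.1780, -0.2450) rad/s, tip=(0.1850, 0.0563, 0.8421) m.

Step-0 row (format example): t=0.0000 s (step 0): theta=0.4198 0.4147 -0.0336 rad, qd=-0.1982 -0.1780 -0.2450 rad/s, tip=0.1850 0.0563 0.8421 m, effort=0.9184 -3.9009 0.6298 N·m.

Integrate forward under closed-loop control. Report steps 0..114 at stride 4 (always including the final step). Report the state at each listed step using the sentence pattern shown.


t=0.0600 s (step 4): theta=0.4453 0.3909 -0.0589 rad, qd=1.8877 -0.8087 -4.5642 rad/s, tip=0.1752 0.0573 0.8450 m, effort=-0.7939 -3.1299 3.9924 N·m.
t=0.1200 s (step 8): theta=0.5154 0.3774 -0.0260 rad, qd=5.2854 -0.6304 -10.7756 rad/s, tip=0.1621 0.0696 0.8475 m, effort=-3.5140 -4.6698 4.1149 N·m.
t=0.1800 s (step 12): theta=0.6124 0.3901 -0.0138 rad, qd=5.0998 -0.3572 -10.9393 rad/s, tip=0.1587 0.0877 0.8460 m, effort=-3.2605 -5.2664 4.1149 N·m.
t=0.2400 s (step 16): theta=0.7108 0.4131 -0.0183 rad, qd=4.7794 -0.2451 -11.0103 rad/s, tip=0.1590 0.1073 0.8427 m, effort=-2.8823 -5.5058 4.1149 N·m.
t=0.3000 s (step 20): theta=0.8102 0.4398 -0.0341 rad, qd=4.5109 -0.1805 -11.0080 rad/s, tip=0.1593 0.1283 0.8383 m, effort=-2.5526 -5.6199 4.1149 N·m.
t=0.3600 s (step 24): theta=0.9110 0.4684 -0.0567 rad, qd=4.2986 -0.1247 -10.9842 rad/s, tip=0.1580 0.1505 0.8333 m, effort=-2.2727 -5.7002 4.1149 N·m.
t=0.4200 s (step 28): theta=1.0126 0.4984 -0.0839 rad, qd=4.1230 -0.0635 -10.9592 rad/s, tip=0.1547 0.1737 0.8277 m, effort=-2.0239 -5.7831 4.1149 N·m.
t=0.4800 s (step 32): theta=1.1147 0.5301 -0.1145 rad, qd=3.9684 0.0052 -10.9383 rad/s, tip=0.1490 0.1977 0.8213 m, effort=-1.7914 -5.8766 4.1149 N·m.
t=0.5400 s (step 36): theta=1.2163 0.5635 -0.1478 rad, qd=3.8246 0.0793 -10.9198 rad/s, tip=0.1409 0.2221 0.8141 m, effort=-1.5666 -5.9779 4.1149 N·m.
t=0.6000 s (step 40): theta=1.3169 0.5988 -0.1833 rad, qd=3.6865 0.1589 -10.9015 rad/s, tip=0.1305 0.2467 0.8062 m, effort=-1.3449 -6.0887 4.1149 N·m.
t=0.6600 s (step 44): theta=1.4156 0.6361 -0.2202 rad, qd=3.5501 0.2420 -10.8813 rad/s, tip=0.1177 0.2709 0.7974 m, effort=-1.1225 -6.2065 4.1149 N·m.
t=0.7200 s (step 48): theta=1.5117 0.6753 -0.2580 rad, qd=3.4132 0.3264 -10.8574 rad/s, tip=0.1029 0.2946 0.7878 m, effort=-0.8975 -6.3281 4.1149 N·m.
t=0.7800 s (step 52): theta=1.6045 0.7161 -0.2962 rad, qd=3.2750 0.4078 -10.8327 rad/s, tip=0.0863 0.3172 0.7774 m, effort=-0.6680 -6.4459 4.1149 N·m.
t=0.8400 s (step 56): theta=1.6934 0.7584 -0.3340 rad, qd=3.1361 0.4887 -10.7972 rad/s, tip=0.0683 0.3385 0.7662 m, effort=-0.4355 -6.5661 4.1149 N·m.
t=0.9000 s (step 60): theta=1.7778 0.8018 -0.3709 rad, qd=2.9970 0.5663 -10.7566 rad/s, tip=0.0493 0.3582 0.7545 m, effort=-0.1988 -6.6857 4.1149 N·m.
t=0.9600 s (step 64): theta=1.8574 0.8461 -0.4064 rad, qd=2.8587 0.6380 -10.7136 rad/s, tip=0.0298 0.3763 0.7421 m, effort=0.0419 -6.8002 4.1149 N·m.
t=1.0200 s (step 68): theta=1.9319 0.8909 -0.4400 rad, qd=2.7224 0.7035 -10.6649 rad/s, tip=0.0102 0.3928 0.7294 m, effort=0.2851 -6.9093 4.1149 N·m.
t=1.0800 s (step 72): theta=2.0011 0.9358 -0.4715 rad, qd=2.5898 0.7621 -10.6140 rad/s, tip=-0.0091 0.4075 0.7164 m, effort=0.5294 -7.0127 4.1149 N·m.
t=1.1400 s (step 76): theta=2.0650 0.9805 -0.5006 rad, qd=2.4623 0.8133 -10.5621 rad/s, tip=-0.0278 0.4206 0.7033 m, effort=0.7727 -7.1088 4.1149 N·m.
t=1.2000 s (step 80): theta=2.1236 1.0245 -0.5272 rad, qd=2.3411 0.8568 -10.5103 rad/s, tip=-0.0455 0.4323 0.6901 m, effort=1.0130 -7.1969 4.1149 N·m.
t=1.2600 s (step 84): theta=2.1769 1.0677 -0.5511 rad, qd=2.2272 0.8931 -10.4595 rad/s, tip=-0.0621 0.4426 0.6771 m, effort=1.2476 -7.2768 4.1149 N·m.
t=1.3200 s (step 88): theta=2.2254 1.1097 -0.5725 rad, qd=2.1212 0.9227 -10.4105 rad/s, tip=-0.0775 0.4518 0.6643 m, effort=1.4745 -7.3487 4.1149 N·m.
t=1.3800 s (step 92): theta=2.2691 1.1503 -0.5913 rad, qd=2.0237 0.9464 -10.3638 rad/s, tip=-0.0915 0.4599 0.6518 m, effort=1.6913 -7.4132 4.1149 N·m.
t=1.4400 s (step 96): theta=2.3085 1.1894 -0.6076 rad, qd=1.9346 0.9649 -10.3196 rad/s, tip=-0.1042 0.4671 0.6397 m, effort=1.8967 -7.4709 4.1149 N·m.
t=1.5000 s (step 100): theta=2.3438 1.2268 -0.6215 rad, qd=1.8540 0.9790 -10.2782 rad/s, tip=-0.1155 0.4737 0.6280 m, effort=2.0896 -7.5225 4.1149 N·m.
t=1.5600 s (step 104): theta=2.3754 1.2626 -0.6332 rad, qd=1.7818 0.9900 -10.2400 rad/s, tip=-0.1256 0.4796 0.6168 m, effort=2.2690 -7.5701 4.1149 N·m.
t=1.6200 s (step 108): theta=2.4037 1.2967 -0.6428 rad, qd=1.7174 0.9980 -10.2041 rad/s, tip=-0.1345 0.4850 0.6060 m, effort=2.4351 -7.6135 4.1149 N·m.
t=1.6800 s (step 112): theta=2.4289 1.3291 -0.6504 rad, qd=1.6601 1.0032 -10.1710 rad/s, tip=-0.1423 0.4899 0.5957 m, effort=2.5879 -7.6526 4.1149 N·m.
t=1.7100 s (step 114): theta=2.4404 1.3447 -0.6535 rad, qd=1.6340 1.0051 -10.1555 rad/s, tip=-0.1458 0.4922 0.5908 m.


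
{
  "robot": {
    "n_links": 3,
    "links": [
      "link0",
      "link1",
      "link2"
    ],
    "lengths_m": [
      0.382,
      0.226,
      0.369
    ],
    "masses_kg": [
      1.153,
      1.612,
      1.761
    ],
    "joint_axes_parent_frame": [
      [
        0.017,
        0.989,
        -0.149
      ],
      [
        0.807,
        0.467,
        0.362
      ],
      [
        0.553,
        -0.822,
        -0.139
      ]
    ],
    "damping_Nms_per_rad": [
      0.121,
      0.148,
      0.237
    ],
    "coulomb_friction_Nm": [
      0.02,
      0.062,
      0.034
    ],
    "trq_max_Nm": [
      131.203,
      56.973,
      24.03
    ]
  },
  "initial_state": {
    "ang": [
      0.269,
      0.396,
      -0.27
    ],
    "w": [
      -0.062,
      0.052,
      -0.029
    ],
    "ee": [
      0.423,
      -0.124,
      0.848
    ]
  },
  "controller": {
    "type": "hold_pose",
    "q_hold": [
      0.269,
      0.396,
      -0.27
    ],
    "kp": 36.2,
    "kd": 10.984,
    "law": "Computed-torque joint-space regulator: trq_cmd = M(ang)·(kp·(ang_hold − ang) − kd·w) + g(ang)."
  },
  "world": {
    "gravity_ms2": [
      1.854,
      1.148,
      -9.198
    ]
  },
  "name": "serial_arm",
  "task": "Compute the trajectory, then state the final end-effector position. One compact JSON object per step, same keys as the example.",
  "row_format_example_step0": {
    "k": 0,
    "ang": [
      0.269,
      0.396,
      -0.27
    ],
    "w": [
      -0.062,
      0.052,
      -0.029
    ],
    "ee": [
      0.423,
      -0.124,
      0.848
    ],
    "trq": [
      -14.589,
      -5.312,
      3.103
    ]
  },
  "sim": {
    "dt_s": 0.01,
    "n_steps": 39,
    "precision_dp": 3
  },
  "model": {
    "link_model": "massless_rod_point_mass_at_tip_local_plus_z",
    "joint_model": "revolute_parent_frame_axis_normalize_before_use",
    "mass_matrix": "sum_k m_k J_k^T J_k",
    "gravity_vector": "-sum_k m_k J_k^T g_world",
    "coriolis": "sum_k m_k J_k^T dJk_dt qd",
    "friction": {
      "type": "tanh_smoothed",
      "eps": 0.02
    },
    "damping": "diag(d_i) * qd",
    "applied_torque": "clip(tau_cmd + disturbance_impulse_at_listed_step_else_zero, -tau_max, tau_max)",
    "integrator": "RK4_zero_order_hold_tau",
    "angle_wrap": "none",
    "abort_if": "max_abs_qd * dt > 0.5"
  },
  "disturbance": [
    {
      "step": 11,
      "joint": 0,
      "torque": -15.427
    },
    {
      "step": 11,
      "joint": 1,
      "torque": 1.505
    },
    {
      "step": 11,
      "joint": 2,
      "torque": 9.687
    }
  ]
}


{"k":1,"ang":[0.268,0.396,-0.27],"w":[-0.052,0.04,-0.018],"ee":[0.422,-0.124,0.848],"trq":[-14.66,-5.321,3.113]}
{"k":2,"ang":[0.268,0.397,-0.27],"w":[-0.043,0.031,-0.01],"ee":[0.422,-0.124,0.848],"trq":[-14.726,-5.329,3.124]}
{"k":3,"ang":[0.268,0.397,-0.27],"w":[-0.036,0.023,-0.004],"ee":[0.422,-0.124,0.848],"trq":[-14.789,-5.337,3.135]}
{"k":4,"ang":[0.267,0.397,-0.27],"w":[-0.03,0.016,0.0],"ee":[0.422,-0.124,0.848],"trq":[-14.847,-5.345,3.147]}
{"k":5,"ang":[0.267,0.397,-0.27],"w":[-0.025,0.012,0.003],"ee":[0.421,-0.124,0.848],"trq":[-14.903,-5.353,3.158]}
{"k":6,"ang":[0.267,0.398,-0.27],"w":[-0.02,0.008,0.004],"ee":[0.421,-0.124,0.848],"trq":[-14.954,-5.362,3.17]}
{"k":7,"ang":[0.267,0.398,-0.27],"w":[-0.017,0.005,0.004],"ee":[0.421,-0.124,0.848],"trq":[-15.003,-5.371,3.18]}
{"k":8,"ang":[0.266,0.398,-0.27],"w":[-0.014,0.004,0.004],"ee":[0.421,-0.124,0.849],"trq":[-15.048,-5.38,3.191]}
{"k":9,"ang":[0.266,0.398,-0.27],"w":[-0.011,0.002,0.004],"ee":[0.421,-0.124,0.849],"trq":[-15.09,-5.389,3.2]}
{"k":10,"ang":[0.266,0.398,-0.27],"w":[-0.009,0.001,0.003],"ee":[0.421,-0.124,0.849],"trq":[-15.129,-5.398,3.209]}
{"k":11,"ang":[0.266,0.398,-0.27],"w":[-0.007,0.0,0.003],"ee":[0.421,-0.124,0.849],"trq":[-30.593,-3.901,12.904]}
{"k":12,"ang":[0.266,0.398,-0.268],"w":[-0.007,0.003,0.407],"ee":[0.42,-0.125,0.849],"trq":[-13.471,-5.587,2.144]}
{"k":13,"ang":[0.266,0.398,-0.264],"w":[-0.009,0.007,0.351],"ee":[0.419,-0.126,0.849],"trq":[-13.626,-5.588,2.234]}
{"k":14,"ang":[0.266,0.398,-0.261],"w":[-0.009,0.009,0.301],"ee":[0.419,-0.127,0.85],"trq":[-13.771,-5.588,2.319]}
{"k":15,"ang":[0.266,0.398,-0.258],"w":[-0.009,0.011,0.257],"ee":[0.418,-0.127,0.85],"trq":[-13.907,-5.588,2.397]}
{"k":16,"ang":[0.266,0.398,-0.256],"w":[-0.009,0.011,0.218],"ee":[0.417,-0.128,0.851],"trq":[-14.035,-5.586,2.469]}
{"k":17,"ang":[0.266,0.398,-0.254],"w":[-0.008,0.011,0.182],"ee":[0.417,-0.129,0.851],"trq":[-14.154,-5.584,2.536]}
{"k":18,"ang":[0.266,0.398,-0.252],"w":[-0.008,0.011,0.151],"ee":[0.416,-0.129,0.851],"trq":[-14.266,-5.582,2.598]}
{"k":19,"ang":[0.265,0.398,-0.251],"w":[-0.007,0.01,0.123],"ee":[0.416,-0.13,0.851],"trq":[-14.37,-5.58,2.656]}
{"k":20,"ang":[0.265,0.398,-0.25],"w":[-0.006,0.009,0.098],"ee":[0.416,-0.13,0.851],"trq":[-14.467,-5.577,2.71]}
{"k":21,"ang":[0.265,0.399,-0.249],"w":[-0.005,0.008,0.076],"ee":[0.416,-0.13,0.851],"trq":[-14.558,-5.575,2.759]}
{"k":22,"ang":[0.265,0.399,-0.248],"w":[-0.004,0.008,0.057],"ee":[0.415,-0.13,0.851],"trq":[-14.642,-5.573,2.805]}
{"k":23,"ang":[0.265,0.399,-0.248],"w":[-0.003,0.007,0.039],"ee":[0.415,-0.13,0.852],"trq":[-14.721,-5.571,2.848]}
{"k":24,"ang":[0.265,0.399,-0.247],"w":[-0.002,0.006,0.024],"ee":[0.415,-0.131,0.852],"trq":[-14.794,-5.569,2.887]}
{"k":25,"ang":[0.265,0.399,-0.247],"w":[-0.001,0.005,0.011],"ee":[0.415,-0.131,0.852],"trq":[-14.862,-5.567,2.923]}
{"k":26,"ang":[0.265,0.399,-0.247],"w":[0.001,0.003,0.001],"ee":[0.415,-0.131,0.852],"trq":[-14.925,-5.566,2.954]}
{"k":27,"ang":[0.265,0.399,-0.247],"w":[0.002,0.001,-0.006],"ee":[0.415,-0.131,0.852],"trq":[-14.984,-5.565,2.981]}
{"k":28,"ang":[0.265,0.399,-0.247],"w":[0.004,-0.001,-0.012],"ee":[0.415,-0.131,0.852],"trq":[-15.038,-5.564,3.006]}
{"k":29,"ang":[0.265,0.399,-0.248],"w":[0.005,-0.003,-0.017],"ee":[0.415,-0.131,0.852],"trq":[-15.089,-5.564,3.028]}
{"k":30,"ang":[0.265,0.399,-0.248],"w":[0.007,-0.004,-0.021],"ee":[0.415,-0.131,0.851],"trq":[-15.135,-5.564,3.048]}
{"k":31,"ang":[0.265,0.399,-0.248],"w":[0.008,-0.005,-0.024],"ee":[0.415,-0.13,0.851],"trq":[-15.178,-5.564,3.066]}
{"k":32,"ang":[0.266,0.399,-0.248],"w":[0.009,-0.006,-0.027],"ee":[0.416,-0.13,0.851],"trq":[-15.218,-5.565,3.082]}
{"k":33,"ang":[0.266,0.399,-0.248],"w":[0.01,-0.007,-0.03],"ee":[0.416,-0.13,0.851],"trq":[-15.255,-5.565,3.098]}
{"k":34,"ang":[0.266,0.399,-0.249],"w":[0.01,-0.008,-0.032],"ee":[0.416,-0.13,0.851],"trq":[-15.289,-5.566,3.112]}
{"k":35,"ang":[0.266,0.398,-0.249],"w":[0.011,-0.008,-0.033],"ee":[0.416,-0.13,0.851],"trq":[-15.32,-5.566,3.124]}
{"k":36,"ang":[0.266,0.398,-0.249],"w":[0.011,-0.008,-0.035],"ee":[0.416,-0.13,0.851],"trq":[-15.349,-5.566,3.136]}
{"k":37,"ang":[0.266,0.398,-0.25],"w":[0.012,-0.009,-0.036],"ee":[0.416,-0.13,0.851],"trq":[-15.375,-5.566,3.147]}
{"k":38,"ang":[0.266,0.398,-0.25],"w":[0.012,-0.009,-0.037],"ee":[0.416,-0.13,0.851],"trq":[-15.399,-5.567,3.157]}
{"k":39,"ang":[0.266,0.398,-0.251],"w":[0.012,-0.009,-0.037],"ee":[0.417,-0.13,0.851]}
{"summary": "final ee position (m): 0.417 -0.130 0.851"}


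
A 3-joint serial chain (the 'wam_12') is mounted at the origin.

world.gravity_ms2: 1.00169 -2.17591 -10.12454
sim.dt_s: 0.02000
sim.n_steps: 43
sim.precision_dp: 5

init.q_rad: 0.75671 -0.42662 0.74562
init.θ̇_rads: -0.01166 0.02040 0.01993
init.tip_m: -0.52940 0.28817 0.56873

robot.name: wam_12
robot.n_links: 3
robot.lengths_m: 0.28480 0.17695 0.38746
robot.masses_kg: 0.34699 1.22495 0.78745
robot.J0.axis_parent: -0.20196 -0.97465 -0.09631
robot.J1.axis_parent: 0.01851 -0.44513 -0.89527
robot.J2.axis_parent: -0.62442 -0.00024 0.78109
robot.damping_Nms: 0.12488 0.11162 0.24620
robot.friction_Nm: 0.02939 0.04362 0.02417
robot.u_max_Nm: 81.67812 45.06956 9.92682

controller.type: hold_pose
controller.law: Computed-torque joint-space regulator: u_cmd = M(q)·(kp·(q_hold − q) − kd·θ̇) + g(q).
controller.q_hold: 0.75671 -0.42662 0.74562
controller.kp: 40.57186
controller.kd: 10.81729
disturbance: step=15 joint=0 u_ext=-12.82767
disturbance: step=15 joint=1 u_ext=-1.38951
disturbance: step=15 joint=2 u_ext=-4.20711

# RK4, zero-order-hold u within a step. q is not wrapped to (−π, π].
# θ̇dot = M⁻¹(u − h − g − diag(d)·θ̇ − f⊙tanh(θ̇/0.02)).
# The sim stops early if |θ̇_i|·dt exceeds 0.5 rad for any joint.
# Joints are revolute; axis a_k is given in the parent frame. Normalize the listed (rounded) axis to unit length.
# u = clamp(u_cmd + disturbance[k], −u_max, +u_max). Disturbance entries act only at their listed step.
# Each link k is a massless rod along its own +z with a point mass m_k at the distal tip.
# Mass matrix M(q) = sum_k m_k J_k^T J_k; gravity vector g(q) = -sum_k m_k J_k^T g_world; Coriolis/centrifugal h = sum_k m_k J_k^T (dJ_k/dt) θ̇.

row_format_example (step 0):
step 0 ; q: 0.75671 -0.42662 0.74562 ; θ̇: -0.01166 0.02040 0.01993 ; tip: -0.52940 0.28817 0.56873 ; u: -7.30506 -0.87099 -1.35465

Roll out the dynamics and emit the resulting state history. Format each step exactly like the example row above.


step 1 ; q: 0.75668 -0.42734 0.74571 ; θ̇: -0.01223 0.04812 0.01153 ; tip: -0.52935 0.28818 0.56877 ; u: -7.31136 -0.87239 -1.35393
step 2 ; q: 0.75667 -0.42782 0.74569 ; θ̇: -0.01176 0.05723 0.00849 ; tip: -0.52931 0.28817 0.56881 ; u: -7.31684 -0.87311 -1.35427
step 3 ; q: 0.75666 -0.42816 0.74563 ; θ̇: -0.01117 0.06136 0.00723 ; tip: -0.52928 0.28816 0.56885 ; u: -7.32174 -0.87365 -1.35486
step 4 ; q: 0.75667 -0.42845 0.74556 ; θ̇: -0.01062 0.06340 0.00676 ; tip: -0.52925 0.28816 0.56888 ; u: -7.32607 -0.87408 -1.35550
step 5 ; q: 0.75669 -0.42870 0.74548 ; θ̇: -0.01015 0.06453 0.00662 ; tip: -0.52924 0.28815 0.56890 ; u: -7.32988 -0.87444 -1.35610
step 6 ; q: 0.75671 -0.42893 0.74540 ; θ̇: -0.00976 0.06521 0.00662 ; tip: -0.52923 0.28815 0.56892 ; u: -7.33320 -0.87473 -1.35663
step 7 ; q: 0.75675 -0.42915 0.74532 ; θ̇: -0.00944 0.06569 0.00667 ; tip: -0.52922 0.28814 0.56893 ; u: -7.33609 -0.87497 -1.35709
step 8 ; q: 0.75678 -0.42936 0.74524 ; θ̇: -0.00920 0.06604 0.00674 ; tip: -0.52922 0.28814 0.56894 ; u: -7.33860 -0.87516 -1.35748
step 9 ; q: 0.75683 -0.42957 0.74516 ; θ̇: -0.00901 0.06631 0.00682 ; tip: -0.52922 0.28814 0.56894 ; u: -7.34077 -0.87532 -1.35781
step 10 ; q: 0.75687 -0.42976 0.74509 ; θ̇: -0.00887 0.06654 0.00689 ; tip: -0.52923 0.28814 0.56895 ; u: -7.34264 -0.87544 -1.35809
step 11 ; q: 0.75692 -0.42995 0.74502 ; θ̇: -0.00878 0.06673 0.00696 ; tip: -0.52923 0.28814 0.56895 ; u: -7.34425 -0.87554 -1.35831
step 12 ; q: 0.75697 -0.43014 0.74494 ; θ̇: -0.00871 0.06689 0.00703 ; tip: -0.52924 0.28814 0.56895 ; u: -7.34563 -0.87561 -1.35849
step 13 ; q: 0.75701 -0.43032 0.74487 ; θ̇: -0.00868 0.06702 0.00709 ; tip: -0.52924 0.28814 0.56894 ; u: -7.34681 -0.87566 -1.35864
step 14 ; q: 0.75706 -0.43049 0.74480 ; θ̇: -0.00867 0.06714 0.00715 ; tip: -0.52925 0.28814 0.56894 ; u: -7.34781 -0.87568 -1.35875
step 15 ; q: 0.75711 -0.43067 0.74473 ; θ̇: -0.00867 0.06724 0.00721 ; tip: -0.52926 0.28815 0.56894 ; u: -20.17634 -2.26520 -5.56594
step 16 ; q: 0.75683 -0.43041 0.72795 ; θ̇: -0.05650 0.13281 -1.59954 ; tip: -0.52765 0.28636 0.57244 ; u: -4.45017 -0.56671 -0.44349
step 17 ; q: 0.75540 -0.42939 0.70280 ; θ̇: -0.09483 0.07487 -0.93806 ; tip: -0.52477 0.28339 0.57817 ; u: -4.85304 -0.61060 -0.62072
step 18 ; q: 0.75346 -0.42860 0.68831 ; θ̇: -0.11245 0.11688 -0.51702 ; tip: -0.52253 0.28143 0.58206 ; u: -5.20992 -0.65251 -0.75417
step 19 ; q: 0.75146 -0.42763 0.68053 ; θ̇: -0.10309 0.09579 -0.25760 ; tip: -0.52085 0.28019 0.58464 ; u: -5.52619 -0.68777 -0.85750
step 20 ; q: 0.74973 -0.42708 0.67692 ; θ̇: -0.08561 0.07669 -0.09417 ; tip: -0.51965 0.27947 0.58627 ; u: -5.80556 -0.71900 -0.93981
step 21 ; q: 0.74840 -0.42694 0.67592 ; θ̇: -0.06475 0.05648 0.00739 ; tip: -0.51885 0.27913 0.58720 ; u: -6.05126 -0.74632 -1.00657
step 22 ; q: 0.74757 -0.42736 0.67622 ; θ̇: -0.03903 0.03293 0.04492 ; tip: -0.51839 0.27903 0.58764 ; u: -6.26580 -0.77049 -1.05521
step 23 ; q: 0.74721 -0.42808 0.67706 ; θ̇: -0.01702 0.02217 0.06108 ; tip: -0.51820 0.27907 0.58772 ; u: -6.45238 -0.79190 -1.09439
step 24 ; q: 0.74722 -0.42881 0.67819 ; θ̇: -0.00068 0.02483 0.07096 ; tip: -0.51825 0.27921 0.58755 ; u: -6.61317 -0.81073 -1.12745
step 25 ; q: 0.74751 -0.42944 0.67949 ; θ̇: 0.01172 0.02997 0.07701 ; tip: -0.51847 0.27942 0.58718 ; u: -6.75089 -0.82689 -1.15557
step 26 ; q: 0.74802 -0.42996 0.68089 ; θ̇: 0.02094 0.03527 0.08056 ; tip: -0.51882 0.27967 0.58666 ; u: -6.86826 -0.84063 -1.17951
step 27 ; q: 0.74868 -0.43038 0.68236 ; θ̇: 0.02758 0.04004 0.08229 ; tip: -0.51928 0.27996 0.58603 ; u: -6.96803 -0.85226 -1.19988
step 28 ; q: 0.74945 -0.43072 0.68384 ; θ̇: 0.03218 0.04387 0.08259 ; tip: -0.51980 0.28026 0.58533 ; u: -7.05266 -0.86204 -1.21720
step 29 ; q: 0.75030 -0.43100 0.68533 ; θ̇: 0.03513 0.04678 0.08184 ; tip: -0.52037 0.28058 0.58458 ; u: -7.12420 -0.87024 -1.23190
step 30 ; q: 0.75119 -0.43123 0.68679 ; θ̇: 0.03672 0.04899 0.08038 ; tip: -0.52096 0.28090 0.58381 ; u: -7.18435 -0.87705 -1.24434
step 31 ; q: 0.75211 -0.43142 0.68822 ; θ̇: 0.03720 0.05069 0.07845 ; tip: -0.52157 0.28122 0.58302 ; u: -7.23460 -0.88266 -1.25484
step 32 ; q: 0.75303 -0.43159 0.68960 ; θ̇: 0.03676 0.05200 0.07627 ; tip: -0.52217 0.28153 0.58225 ; u: -7.27624 -0.88722 -1.26368
step 33 ; q: 0.75393 -0.43175 0.69094 ; θ̇: 0.03562 0.05300 0.07395 ; tip: -0.52276 0.28183 0.58149 ; u: -7.31043 -0.89089 -1.27110
step 34 ; q: 0.75480 -0.43189 0.69223 ; θ̇: 0.03393 0.05374 0.07160 ; tip: -0.52334 0.28213 0.58075 ; u: -7.33823 -0.89377 -1.27730
step 35 ; q: 0.75564 -0.43203 0.69348 ; θ̇: 0.03184 0.05425 0.06927 ; tip: -0.52388 0.28241 0.58004 ; u: -7.36056 -0.89600 -1.28249
step 36 ; q: 0.75643 -0.43217 0.69467 ; θ̇: 0.02947 0.05455 0.06703 ; tip: -0.52440 0.28268 0.57936 ; u: -7.37827 -0.89766 -1.28683
step 37 ; q: 0.75718 -0.43231 0.69582 ; θ̇: 0.02693 0.05465 0.06491 ; tip: -0.52489 0.28293 0.57872 ; u: -7.39208 -0.89884 -1.29045
step 38 ; q: 0.75788 -0.43246 0.69692 ; θ̇: 0.02429 0.05459 0.06292 ; tip: -0.52535 0.28317 0.57812 ; u: -7.40265 -0.89962 -1.29349
step 39 ; q: 0.75852 -0.43263 0.69798 ; θ̇: 0.02162 0.05440 0.06109 ; tip: -0.52578 0.28340 0.57755 ; u: -7.41053 -0.90006 -1.29607
step 40 ; q: 0.75912 -0.43281 0.69899 ; θ̇: 0.01897 0.05411 0.05941 ; tip: -0.52617 0.28362 0.57703 ; u: -7.41622 -0.90023 -1.29825
step 41 ; q: 0.75967 -0.43300 0.69997 ; θ̇: 0.01638 0.05375 0.05786 ; tip: -0.52653 0.28382 0.57654 ; u: -7.42010 -0.90017 -1.30012
step 42 ; q: 0.76016 -0.43322 0.70092 ; θ̇: 0.01389 0.05337 0.05640 ; tip: -0.52686 0.28401 0.57608 ; u: -7.42251 -0.89993 -1.30174
step 43 ; q: 0.76061 -0.43345 0.70183 ; θ̇: 0.01152 0.05299 0.05501 ; tip: -0.52716 0.28418 0.57566


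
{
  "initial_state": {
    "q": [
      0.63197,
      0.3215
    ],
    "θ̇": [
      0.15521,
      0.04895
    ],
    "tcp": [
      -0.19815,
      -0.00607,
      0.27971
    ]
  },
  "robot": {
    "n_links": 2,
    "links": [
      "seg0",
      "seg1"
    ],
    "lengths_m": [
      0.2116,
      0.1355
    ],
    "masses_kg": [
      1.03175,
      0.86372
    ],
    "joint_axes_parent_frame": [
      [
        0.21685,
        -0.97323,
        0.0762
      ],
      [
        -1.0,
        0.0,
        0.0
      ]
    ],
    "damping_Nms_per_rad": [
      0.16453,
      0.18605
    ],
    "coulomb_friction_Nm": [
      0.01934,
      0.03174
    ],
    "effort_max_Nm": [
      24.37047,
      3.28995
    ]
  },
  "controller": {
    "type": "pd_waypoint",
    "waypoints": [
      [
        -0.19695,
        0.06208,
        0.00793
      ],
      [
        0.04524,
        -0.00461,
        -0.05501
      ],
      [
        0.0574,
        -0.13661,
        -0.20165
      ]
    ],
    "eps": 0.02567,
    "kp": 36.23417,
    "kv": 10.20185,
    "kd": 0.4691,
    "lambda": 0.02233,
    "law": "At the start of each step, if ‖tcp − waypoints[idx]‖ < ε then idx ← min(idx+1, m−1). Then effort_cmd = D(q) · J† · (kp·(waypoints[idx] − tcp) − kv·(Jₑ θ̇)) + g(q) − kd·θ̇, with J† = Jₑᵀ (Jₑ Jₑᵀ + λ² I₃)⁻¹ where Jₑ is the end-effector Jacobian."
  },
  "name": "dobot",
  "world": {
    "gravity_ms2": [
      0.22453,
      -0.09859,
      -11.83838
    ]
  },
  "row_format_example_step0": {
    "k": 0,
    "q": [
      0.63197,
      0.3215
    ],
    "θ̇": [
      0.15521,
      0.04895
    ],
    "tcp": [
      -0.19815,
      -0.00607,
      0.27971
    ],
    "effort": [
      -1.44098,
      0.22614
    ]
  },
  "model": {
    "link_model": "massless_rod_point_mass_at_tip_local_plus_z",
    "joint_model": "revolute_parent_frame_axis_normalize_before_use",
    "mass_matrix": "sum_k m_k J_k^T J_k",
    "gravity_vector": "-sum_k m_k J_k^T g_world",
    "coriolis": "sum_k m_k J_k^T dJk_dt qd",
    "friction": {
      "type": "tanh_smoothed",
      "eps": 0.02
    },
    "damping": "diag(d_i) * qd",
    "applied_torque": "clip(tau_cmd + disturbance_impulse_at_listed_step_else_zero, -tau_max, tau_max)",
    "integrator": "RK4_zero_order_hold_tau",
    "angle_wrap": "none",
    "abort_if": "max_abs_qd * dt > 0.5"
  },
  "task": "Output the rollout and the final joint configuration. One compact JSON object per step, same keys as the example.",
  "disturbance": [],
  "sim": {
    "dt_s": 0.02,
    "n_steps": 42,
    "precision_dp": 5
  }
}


{"k":1,"q":[0.63804,0.32841],"\u03b8\u0307":[0.45011,0.61919],"tcp":[-0.1997,-0.0056,0.27839],"effort":[-2.007,-0.10893]}
{"k":2,"q":[0.64891,0.34109],"\u03b8\u0307":[0.63747,0.64889],"tcp":[-0.20244,-0.00474,0.27599],"effort":[-2.43737,-0.11764]}
{"k":3,"q":[0.66296,0.35398],"\u03b8\u0307":[0.7689,0.64297],"tcp":[-0.20599,-0.00408,0.2729],"effort":[-2.78138,-0.10779]}
{"k":4,"q":[0.67924,0.36675],"\u03b8\u0307":[0.86067,0.63604],"tcp":[-0.21006,-0.0036,0.2693],"effort":[-3.0618,-0.09967]}
{"k":5,"q":[0.69707,0.3794],"\u03b8\u0307":[0.92329,0.63024],"tcp":[-0.21447,-0.00325,0.26532],"effort":[-3.29442,-0.09389]}
{"k":6,"q":[0.71592,0.39194],"\u03b8\u0307":[0.96437,0.62544],"tcp":[-0.21905,-0.00298,0.26103],"effort":[-3.49076,-0.0899]}
{"k":7,"q":[0.73544,0.40439],"\u03b8\u0307":[0.98953,0.62143],"tcp":[-0.2237,-0.00277,0.25652],"effort":[-3.65933,-0.08719]}
{"k":8,"q":[0.75535,0.41677],"\u03b8\u0307":[1.00293,0.61799],"tcp":[-0.22835,-0.00258,0.25183],"effort":[-3.80636,-0.08536]}
{"k":9,"q":[0.77543,0.42908],"\u03b8\u0307":[1.00762,0.61495],"tcp":[-0.23293,-0.0024,0.24702],"effort":[-3.93647,-0.08414]}
{"k":10,"q":[0.79555,0.44134],"\u03b8\u0307":[1.00586,0.6122],"tcp":[-0.23741,-0.00222,0.2421],"effort":[-4.05309,-0.08328]}
{"k":11,"q":[0.81558,0.45354],"\u03b8\u0307":[0.99935,0.60963],"tcp":[-0.24176,-0.00204,0.23713],"effort":[-4.15875,-0.08263]}
{"k":12,"q":[0.83545,0.4657],"\u03b8\u0307":[0.98931,0.60718],"tcp":[-0.24596,-0.00183,0.23211],"effort":[-4.25534,-0.08206]}
{"k":13,"q":[0.85509,0.47781],"\u03b8\u0307":[0.97669,0.60478],"tcp":[-0.24999,-0.0016,0.22706],"effort":[-4.34428,-0.0815]}
{"k":14,"q":[0.87446,0.48987],"\u03b8\u0307":[0.96217,0.6024],"tcp":[-0.25386,-0.00135,0.22201],"effort":[-4.42665,-0.08087]}
{"k":15,"q":[0.89353,0.50189],"\u03b8\u0307":[0.94627,0.60002],"tcp":[-0.25754,-0.00108,0.21697],"effort":[-4.50327,-0.08013]}
{"k":16,"q":[0.91227,0.51386],"\u03b8\u0307":[0.92939,0.59761],"tcp":[-0.26105,-0.00077,0.21195],"effort":[-4.57478,-0.07926]}
{"k":17,"q":[0.93066,0.52578],"\u03b8\u0307":[0.91181,0.59517],"tcp":[-0.26439,-0.00044,0.20696],"effort":[-4.64168,-0.07823]}
{"k":18,"q":[0.9487,0.53765],"\u03b8\u0307":[0.89376,0.59269],"tcp":[-0.26755,-9e-05,0.202],"effort":[-4.70435,-0.07703]}
{"k":19,"q":[0.96638,0.54948],"\u03b8\u0307":[0.87542,0.59016],"tcp":[-0.27054,0.0003,0.1971],"effort":[-4.76312,-0.07566]}
{"k":20,"q":[0.98369,0.56125],"\u03b8\u0307":[0.8569,0.58758],"tcp":[-0.27336,0.00071,0.19224],"effort":[-4.81827,-0.07412]}
{"k":21,"q":[1.00063,0.57297],"\u03b8\u0307":[0.83832,0.58495],"tcp":[-0.27601,0.00115,0.18745],"effort":[-4.87001,-0.0724]}
{"k":22,"q":[1.0172,0.58464],"\u03b8\u0307":[0.81975,0.58228],"tcp":[-0.27851,0.00162,0.18271],"effort":[-4.91855,-0.07051]}
{"k":23,"q":[1.0334,0.59626],"\u03b8\u0307":[0.80125,0.57957],"tcp":[-0.28085,0.00211,0.17805],"effort":[-4.96405,-0.06846]}
{"k":24,"q":[1.04923,0.60782],"\u03b8\u0307":[0.78287,0.57681],"tcp":[-0.28304,0.00262,0.17346],"effort":[-5.00668,-0.06626]}
{"k":25,"q":[1.06469,0.61933],"\u03b8\u0307":[0.76466,0.57401],"tcp":[-0.28509,0.00316,0.16894],"effort":[-5.04657,-0.06391]}
{"k":26,"q":[1.0798,0.63078],"\u03b8\u0307":[0.74663,0.57118],"tcp":[-0.287,0.00371,0.1645],"effort":[-5.08387,-0.06142]}
{"k":27,"q":[1.09454,0.64218],"\u03b8\u0307":[0.72883,0.56831],"tcp":[-0.28878,0.00429,0.16014],"effort":[-5.11868,-0.0588]}
{"k":28,"q":[1.10893,0.65352],"\u03b8\u0307":[0.71126,0.56542],"tcp":[-0.29042,0.00488,0.15586],"effort":[-5.15114,-0.05606]}
{"k":29,"q":[1.12298,0.6648],"\u03b8\u0307":[0.69395,0.56249],"tcp":[-0.29195,0.0055,0.15167],"effort":[-5.18135,-0.05321]}
{"k":30,"q":[1.13668,0.67602],"\u03b8\u0307":[0.67691,0.55953],"tcp":[-0.29335,0.00613,0.14756],"effort":[-5.20942,-0.05026]}
{"k":31,"q":[1.15004,0.68719],"\u03b8\u0307":[0.66015,0.55656],"tcp":[-0.29464,0.00678,0.14354],"effort":[-5.23544,-0.04722]}
{"k":32,"q":[1.16308,0.69829],"\u03b8\u0307":[0.64367,0.55355],"tcp":[-0.29582,0.00744,0.1396],"effort":[-5.25952,-0.0441]}
{"k":33,"q":[1.17578,0.70934],"\u03b8\u0307":[0.62749,0.55053],"tcp":[-0.2969,0.00811,0.13576],"effort":[-5.28175,-0.0409]}
{"k":34,"q":[1.18817,0.72032],"\u03b8\u0307":[0.61161,0.54749],"tcp":[-0.29788,0.0088,0.13199],"effort":[-5.30223,-0.03764]}
{"k":35,"q":[1.20024,0.73124],"\u03b8\u0307":[0.59603,0.54442],"tcp":[-0.29877,0.0095,0.12832],"effort":[-5.32102,-0.03432]}
{"k":36,"q":[1.212,0.74211],"\u03b8\u0307":[0.58076,0.54134],"tcp":[-0.29956,0.01021,0.12473],"effort":[-5.33823,-0.03096]}
{"k":37,"q":[1.22346,0.75291],"\u03b8\u0307":[0.5658,0.53824],"tcp":[-0.30027,0.01093,0.12123],"effort":[-5.35392,-0.02755]}
{"k":38,"q":[1.23463,0.76365],"\u03b8\u0307":[0.55114,0.53513],"tcp":[-0.3009,0.01166,0.11782],"effort":[-5.36818,-0.02412]}
{"k":39,"q":[1.2455,0.77432],"\u03b8\u0307":[0.5368,0.532],"tcp":[-0.30144,0.01239,0.11449],"effort":[-5.38108,-0.02066]}
{"k":40,"q":[1.2561,0.78494],"\u03b8\u0307":[0.52276,0.52885],"tcp":[-0.30192,0.01313,0.11124],"effort":[-5.39269,-0.01718]}
{"k":41,"q":[1.26641,0.79549],"\u03b8\u0307":[0.50903,0.52569],"tcp":[-0.30232,0.01388,0.10808],"effort":[-5.40307,-0.01369]}
{"k":42,"q":[1.27645,0.80598],"\u03b8\u0307":[0.49561,0.52251],"tcp":[-0.30265,0.01464,0.10501]}
{"summary": "final q (rad): 1.27645 0.80598"}


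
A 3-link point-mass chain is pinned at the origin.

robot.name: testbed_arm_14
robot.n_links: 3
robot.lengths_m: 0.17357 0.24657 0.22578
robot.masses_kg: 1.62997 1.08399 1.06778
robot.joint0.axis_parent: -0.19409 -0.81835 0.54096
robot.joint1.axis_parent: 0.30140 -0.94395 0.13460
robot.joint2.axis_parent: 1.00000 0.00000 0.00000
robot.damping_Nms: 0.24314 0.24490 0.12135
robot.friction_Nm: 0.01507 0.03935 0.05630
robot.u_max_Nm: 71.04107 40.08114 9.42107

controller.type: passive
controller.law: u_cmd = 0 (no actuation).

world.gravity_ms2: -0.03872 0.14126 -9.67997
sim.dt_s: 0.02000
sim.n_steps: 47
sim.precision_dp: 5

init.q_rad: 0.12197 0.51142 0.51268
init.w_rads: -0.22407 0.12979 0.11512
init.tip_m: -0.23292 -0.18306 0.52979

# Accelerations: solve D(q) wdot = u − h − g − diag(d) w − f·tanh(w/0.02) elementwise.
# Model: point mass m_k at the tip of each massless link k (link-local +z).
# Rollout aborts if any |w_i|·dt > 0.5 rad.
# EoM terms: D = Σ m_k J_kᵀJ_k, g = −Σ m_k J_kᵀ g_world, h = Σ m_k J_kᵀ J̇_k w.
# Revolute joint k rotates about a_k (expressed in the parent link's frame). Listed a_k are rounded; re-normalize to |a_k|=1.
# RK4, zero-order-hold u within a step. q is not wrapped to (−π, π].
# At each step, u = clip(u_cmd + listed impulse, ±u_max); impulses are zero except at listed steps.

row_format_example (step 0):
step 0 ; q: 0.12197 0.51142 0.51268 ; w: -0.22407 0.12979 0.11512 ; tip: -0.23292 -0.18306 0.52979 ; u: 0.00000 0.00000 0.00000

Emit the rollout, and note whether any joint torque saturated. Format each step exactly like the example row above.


step 1 ; q: 0.11762 0.51673 0.51722 ; w: -0.20947 0.39932 0.33926 ; tip: -0.23259 -0.18461 0.52857 ; u: 0.00000 0.00000 0.00000
step 2 ; q: 0.11364 0.52735 0.52624 ; w: -0.18806 0.66233 0.56259 ; tip: -0.23350 -0.18779 0.52536 ; u: 0.00000 0.00000 0.00000
step 3 ; q: 0.11014 0.54321 0.53968 ; w: -0.16041 0.92436 0.77949 ; tip: -0.23561 -0.19252 0.52013 ; u: 0.00000 0.00000 0.00000
step 4 ; q: 0.10726 0.56435 0.55734 ; w: -0.12595 1.19002 0.98427 ; tip: -0.23886 -0.19871 0.51277 ; u: 0.00000 0.00000 0.00000
step 5 ; q: 0.10516 0.59087 0.57893 ; w: -0.08301 1.46314 1.17044 ; tip: -0.24315 -0.20625 0.50318 ; u: 0.00000 0.00000 0.00000
step 6 ; q: 0.10402 0.62294 0.60398 ; w: -0.02871 1.74682 1.32991 ; tip: -0.24841 -0.21501 0.49119 ; u: 0.00000 0.00000 0.00000
step 7 ; q: 0.10408 0.66086 0.63186 ; w: 0.03610 2.04773 1.44925 ; tip: -0.25450 -0.22482 0.47663 ; u: 0.00000 0.00000 0.00000
step 8 ; q: 0.10559 0.70496 0.66161 ; w: 0.11951 2.36448 1.51717 ; tip: -0.26129 -0.23550 0.45935 ; u: 0.00000 0.00000 0.00000
step 9 ; q: 0.10907 0.75550 0.69211 ; w: 0.23466 2.69160 1.51945 ; tip: -0.26862 -0.24684 0.43918 ; u: 0.00000 0.00000 0.00000
step 10 ; q: 0.11526 0.81267 0.72181 ; w: 0.39226 3.02527 1.43388 ; tip: -0.27632 -0.25863 0.41602 ; u: 0.00000 0.00000 0.00000
step 11 ; q: 0.12513 0.87651 0.74870 ; w: 0.60546 3.35762 1.23306 ; tip: -0.28421 -0.27067 0.38980 ; u: 0.00000 0.00000 0.00000
step 12 ; q: 0.13995 0.94688 0.77015 ; w: 0.88927 3.67530 0.88447 ; tip: -0.29215 -0.28281 0.36051 ; u: 0.00000 0.00000 0.00000
step 13 ; q: 0.16127 1.02329 0.78285 ; w: 1.25914 3.95803 0.35178 ; tip: -0.29999 -0.29493 0.32818 ; u: 0.00000 0.00000 0.00000
step 14 ; q: 0.19101 1.10474 0.78289 ; w: 1.73297 4.17249 -0.38018 ; tip: -0.30762 -0.30703 0.29284 ; u: 0.00000 0.00000 0.00000
step 15 ; q: 0.23133 1.18953 0.76609 ; w: 2.31684 4.28761 -1.34512 ; tip: -0.31482 -0.31917 0.25450 ; u: 0.00000 0.00000 0.00000
step 16 ; q: 0.28442 1.27534 0.72724 ; w: 3.01079 4.26768 -2.58585 ; tip: -0.32148 -0.33138 0.21308 ; u: 0.00000 0.00000 0.00000
step 17 ; q: 0.35251 1.35903 0.66084 ; w: 3.81686 4.06734 -4.09776 ; tip: -0.32741 -0.34353 0.16839 ; u: 0.00000 0.00000 0.00000
step 18 ; q: 0.43784 1.43657 0.56174 ; w: 4.73558 3.64776 -5.84660 ; tip: -0.33223 -0.35518 0.12017 ; u: 0.00000 0.00000 0.00000
step 19 ; q: 0.54269 1.50331 0.42582 ; w: 5.76792 2.98559 -7.76581 ; tip: -0.33523 -0.36550 0.06830 ; u: 0.00000 0.00000 0.00000
step 20 ; q: 0.66931 1.55435 0.25061 ; w: 6.91156 2.07848 -9.75781 ; tip: -0.33531 -0.37318 0.01308 ; u: 0.00000 0.00000 0.00000
step 21 ; q: 0.81977 1.58494 0.03590 ; w: 8.14660 0.94511 -11.68913 ; tip: -0.33102 -0.37661 -0.04438 ; u: 0.00000 0.00000 0.00000
step 22 ; q: 0.99538 1.59090 -0.21529 ; w: 9.40691 -0.37287 -13.36639 ; tip: -0.32070 -0.37425 -0.10185 ; u: 0.00000 0.00000 0.00000
step 23 ; q: 1.19526 1.56935 -0.49519 ; w: 10.54905 -1.79387 -14.50788 ; tip: -0.30278 -0.36524 -0.15592 ; u: 0.00000 0.00000 0.00000
step 24 ; q: 1.41535 1.51917 -0.78989 ; w: 11.39471 -3.21180 -14.79828 ; tip: -0.27642 -0.35011 -0.20255 ; u: 0.00000 0.00000 0.00000
step 25 ; q: 1.64800 1.44194 -1.08012 ; w: 11.79235 -4.47434 -14.05573 ; tip: -0.24210 -0.33109 -0.23836 ; u: 0.00000 0.00000 0.00000
step 26 ; q: 1.88406 1.34199 -1.34601 ; w: 11.75052 -5.47483 -12.40848 ; tip: -0.20172 -0.31150 -0.26218 ; u: 0.00000 0.00000 0.00000
step 27 ; q: 2.11603 1.22475 -1.57270 ; w: 11.40880 -6.20896 -10.19389 ; tip: -0.15786 -0.29428 -0.27534 ; u: 0.00000 0.00000 0.00000
step 28 ; q: 2.33934 1.09504 -1.75214 ; w: 10.90057 -6.72979 -7.72821 ; tip: -0.11282 -0.28114 -0.28076 ; u: 0.00000 0.00000 0.00000
step 29 ; q: 2.55137 0.95673 -1.88159 ; w: 10.28627 -7.07214 -5.22277 ; tip: -0.06813 -0.27242 -0.28168 ; u: 0.00000 0.00000 0.00000
step 30 ; q: 2.75021 0.81333 -1.96176 ; w: 9.58411 -7.23792 -2.81979 ; tip: -0.02450 -0.26759 -0.28082 ; u: 0.00000 0.00000 0.00000
step 31 ; q: 2.93432 0.66836 -1.99581 ; w: 8.81887 -7.23252 -0.62612 ; tip: 0.01778 -0.26580 -0.28006 ; u: 0.00000 0.00000 0.00000
step 32 ; q: 3.10290 0.52490 -1.98898 ; w: 8.04181 -7.09512 1.25181 ; tip: 0.05858 -0.26621 -0.28042 ; u: 0.00000 0.00000 0.00000
step 33 ; q: 3.25623 0.38509 -1.94779 ; w: 7.30020 -6.87720 2.81724 ; tip: 0.09763 -0.26817 -0.28231 ; u: 0.00000 0.00000 0.00000
step 34 ; q: 3.39541 0.25000 -1.87827 ; w: 6.63166 -6.62891 4.08770 ; tip: 0.13459 -0.27138 -0.28583 ; u: 0.00000 0.00000 0.00000
step 35 ; q: 3.52209 0.11994 -1.78603 ; w: 6.05110 -6.37764 5.09638 ; tip: 0.16899 -0.27564 -0.29094 ; u: 0.00000 0.00000 0.00000
step 36 ; q: 3.63801 -0.00512 -1.67592 ; w: 5.55272 -6.12769 5.87908 ; tip: 0.20029 -0.28081 -0.29747 ; u: 0.00000 0.00000 0.00000
step 37 ; q: 3.74462 -0.12512 -1.55221 ; w: 5.11724 -5.86988 6.45875 ; tip: 0.22796 -0.28674 -0.30519 ; u: 0.00000 0.00000 0.00000
step 38 ; q: 3.84293 -0.23976 -1.41891 ; w: 4.71716 -5.58922 6.83713 ; tip: 0.25145 -0.29321 -0.31374 ; u: 0.00000 0.00000 0.00000
step 39 ; q: 3.93333 -0.34841 -1.28021 ; w: 4.31948 -5.26758 6.99286 ; tip: 0.27035 -0.29996 -0.32267 ; u: 0.00000 0.00000 0.00000
step 40 ; q: 4.01549 -0.45006 -1.14093 ; w: 3.88876 -4.88568 6.88836 ; tip: 0.28436 -0.30662 -0.33148 ; u: 0.00000 0.00000 0.00000
step 41 ; q: 4.08845 -0.54334 -1.00664 ; w: 3.39496 -4.42976 6.49082 ; tip: 0.29344 -0.31279 -0.33975 ; u: 0.00000 0.00000 0.00000
step 42 ; q: 4.15078 -0.62678 -0.88324 ; w: 2.82618 -3.90347 5.80545 ; tip: 0.29785 -0.31806 -0.34727 ; u: 0.00000 0.00000 0.00000
step 43 ; q: 4.20109 -0.69920 -0.77592 ; w: 2.19751 -3.33518 4.89826 ; tip: 0.29810 -0.32212 -0.35411 ; u: 0.00000 0.00000 0.00000
step 44 ; q: 4.23852 -0.76020 -0.68805 ; w: 1.54460 -2.76917 3.88030 ; tip: 0.29483 -0.32479 -0.36064 ; u: 0.00000 0.00000 0.00000
step 45 ; q: 4.26297 -0.81026 -0.62069 ; w: 0.90548 -2.24611 2.86294 ; tip: 0.28860 -0.32606 -0.36729 ; u: 0.00000 0.00000 0.00000
step 46 ; q: 4.27501 -0.85050 -0.57299 ; w: 0.30673 -1.79019 1.92443 ; tip: 0.27984 -0.32603 -0.37447 ; u: 0.00000 0.00000 0.00000
step 47 ; q: 4.27560 -0.88237 -0.54290 ; w: -0.23744 -1.41071 1.10774 ; tip: 0.26877 -0.32479 -0.38240
any joint saturated: no
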